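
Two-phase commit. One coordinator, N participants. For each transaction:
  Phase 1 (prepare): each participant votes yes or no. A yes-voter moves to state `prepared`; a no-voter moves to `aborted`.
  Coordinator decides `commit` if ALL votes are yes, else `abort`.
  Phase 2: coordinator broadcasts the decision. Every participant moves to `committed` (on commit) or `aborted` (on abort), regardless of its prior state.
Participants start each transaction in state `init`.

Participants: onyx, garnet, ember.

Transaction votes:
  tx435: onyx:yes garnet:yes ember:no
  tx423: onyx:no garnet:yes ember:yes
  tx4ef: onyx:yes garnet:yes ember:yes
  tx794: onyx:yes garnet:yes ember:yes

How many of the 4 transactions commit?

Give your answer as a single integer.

tx435: no from ember -> abort (commits=0)
tx423: no from onyx -> abort (commits=0)
tx4ef: all yes -> commit (commits=1)
tx794: all yes -> commit (commits=2)

Answer: 2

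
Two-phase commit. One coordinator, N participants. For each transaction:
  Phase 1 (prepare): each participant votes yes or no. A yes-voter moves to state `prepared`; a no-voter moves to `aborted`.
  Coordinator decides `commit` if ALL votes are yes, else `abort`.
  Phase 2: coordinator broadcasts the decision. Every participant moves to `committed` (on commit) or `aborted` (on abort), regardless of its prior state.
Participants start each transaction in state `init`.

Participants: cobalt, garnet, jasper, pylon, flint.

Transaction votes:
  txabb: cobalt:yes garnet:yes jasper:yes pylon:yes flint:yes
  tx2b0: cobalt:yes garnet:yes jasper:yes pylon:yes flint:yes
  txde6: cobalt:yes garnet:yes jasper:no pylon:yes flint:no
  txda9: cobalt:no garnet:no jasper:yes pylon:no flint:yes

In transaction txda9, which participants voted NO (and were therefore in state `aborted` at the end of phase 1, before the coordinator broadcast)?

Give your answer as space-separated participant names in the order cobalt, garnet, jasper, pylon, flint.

Answer: cobalt garnet pylon

Derivation:
Txn txda9 phase 1: cobalt no -> aborted; garnet no -> aborted; jasper yes -> prepared; pylon no -> aborted; flint yes -> prepared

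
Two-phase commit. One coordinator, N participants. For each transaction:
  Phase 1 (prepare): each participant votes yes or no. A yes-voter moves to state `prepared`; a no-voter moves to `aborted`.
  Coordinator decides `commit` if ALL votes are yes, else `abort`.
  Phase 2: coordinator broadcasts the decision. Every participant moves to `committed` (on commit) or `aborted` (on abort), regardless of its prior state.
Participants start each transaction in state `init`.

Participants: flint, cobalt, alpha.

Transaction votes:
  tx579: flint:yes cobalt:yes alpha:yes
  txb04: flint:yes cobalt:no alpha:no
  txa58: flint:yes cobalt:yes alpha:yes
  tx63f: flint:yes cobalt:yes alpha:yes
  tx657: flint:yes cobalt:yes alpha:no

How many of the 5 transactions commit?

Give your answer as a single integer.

tx579: all yes -> commit (commits=1)
txb04: no from cobalt, alpha -> abort (commits=1)
txa58: all yes -> commit (commits=2)
tx63f: all yes -> commit (commits=3)
tx657: no from alpha -> abort (commits=3)

Answer: 3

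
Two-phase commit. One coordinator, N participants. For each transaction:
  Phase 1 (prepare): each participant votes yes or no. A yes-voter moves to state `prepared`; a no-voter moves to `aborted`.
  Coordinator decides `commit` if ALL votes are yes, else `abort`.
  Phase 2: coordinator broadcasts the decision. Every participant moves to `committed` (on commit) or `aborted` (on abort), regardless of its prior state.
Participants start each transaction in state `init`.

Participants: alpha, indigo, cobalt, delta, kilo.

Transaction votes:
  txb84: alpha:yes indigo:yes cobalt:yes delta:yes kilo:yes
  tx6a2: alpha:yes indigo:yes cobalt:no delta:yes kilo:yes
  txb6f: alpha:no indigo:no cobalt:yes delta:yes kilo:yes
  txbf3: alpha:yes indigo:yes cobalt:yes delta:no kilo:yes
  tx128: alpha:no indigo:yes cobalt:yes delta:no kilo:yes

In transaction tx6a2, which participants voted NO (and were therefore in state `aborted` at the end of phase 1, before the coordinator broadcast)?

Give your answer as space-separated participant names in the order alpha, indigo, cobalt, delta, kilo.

Answer: cobalt

Derivation:
Txn tx6a2 phase 1: alpha yes -> prepared; indigo yes -> prepared; cobalt no -> aborted; delta yes -> prepared; kilo yes -> prepared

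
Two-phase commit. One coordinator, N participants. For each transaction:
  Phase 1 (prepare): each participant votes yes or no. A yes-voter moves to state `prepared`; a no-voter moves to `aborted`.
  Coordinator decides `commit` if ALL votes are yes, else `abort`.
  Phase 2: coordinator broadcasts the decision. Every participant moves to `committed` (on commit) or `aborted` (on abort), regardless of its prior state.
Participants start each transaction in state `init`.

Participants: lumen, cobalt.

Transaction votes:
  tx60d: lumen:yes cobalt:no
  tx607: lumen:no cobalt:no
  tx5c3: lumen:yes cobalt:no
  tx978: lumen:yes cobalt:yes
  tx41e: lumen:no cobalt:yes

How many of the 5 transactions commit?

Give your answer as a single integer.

tx60d: no from cobalt -> abort (commits=0)
tx607: no from lumen, cobalt -> abort (commits=0)
tx5c3: no from cobalt -> abort (commits=0)
tx978: all yes -> commit (commits=1)
tx41e: no from lumen -> abort (commits=1)

Answer: 1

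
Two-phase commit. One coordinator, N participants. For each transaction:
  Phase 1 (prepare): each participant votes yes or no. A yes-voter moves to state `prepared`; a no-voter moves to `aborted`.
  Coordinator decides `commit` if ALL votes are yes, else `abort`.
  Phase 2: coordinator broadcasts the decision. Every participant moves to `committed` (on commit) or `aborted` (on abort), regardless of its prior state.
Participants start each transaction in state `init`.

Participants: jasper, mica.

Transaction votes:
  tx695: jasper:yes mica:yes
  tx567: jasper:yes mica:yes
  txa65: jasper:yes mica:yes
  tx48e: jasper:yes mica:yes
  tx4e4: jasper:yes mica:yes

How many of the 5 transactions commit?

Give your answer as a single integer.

tx695: all yes -> commit (commits=1)
tx567: all yes -> commit (commits=2)
txa65: all yes -> commit (commits=3)
tx48e: all yes -> commit (commits=4)
tx4e4: all yes -> commit (commits=5)

Answer: 5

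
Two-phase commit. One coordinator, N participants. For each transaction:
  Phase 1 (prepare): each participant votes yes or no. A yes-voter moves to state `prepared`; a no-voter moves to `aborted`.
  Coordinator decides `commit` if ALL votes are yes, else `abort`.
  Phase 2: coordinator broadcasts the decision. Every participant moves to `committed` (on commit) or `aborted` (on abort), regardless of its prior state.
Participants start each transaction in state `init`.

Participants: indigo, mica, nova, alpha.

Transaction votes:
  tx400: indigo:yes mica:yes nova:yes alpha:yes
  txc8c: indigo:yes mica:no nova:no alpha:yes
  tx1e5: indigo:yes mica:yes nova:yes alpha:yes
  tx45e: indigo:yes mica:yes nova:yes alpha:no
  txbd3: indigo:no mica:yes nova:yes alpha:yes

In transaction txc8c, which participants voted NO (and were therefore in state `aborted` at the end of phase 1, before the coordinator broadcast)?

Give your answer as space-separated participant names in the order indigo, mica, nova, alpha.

Answer: mica nova

Derivation:
Txn txc8c phase 1: indigo yes -> prepared; mica no -> aborted; nova no -> aborted; alpha yes -> prepared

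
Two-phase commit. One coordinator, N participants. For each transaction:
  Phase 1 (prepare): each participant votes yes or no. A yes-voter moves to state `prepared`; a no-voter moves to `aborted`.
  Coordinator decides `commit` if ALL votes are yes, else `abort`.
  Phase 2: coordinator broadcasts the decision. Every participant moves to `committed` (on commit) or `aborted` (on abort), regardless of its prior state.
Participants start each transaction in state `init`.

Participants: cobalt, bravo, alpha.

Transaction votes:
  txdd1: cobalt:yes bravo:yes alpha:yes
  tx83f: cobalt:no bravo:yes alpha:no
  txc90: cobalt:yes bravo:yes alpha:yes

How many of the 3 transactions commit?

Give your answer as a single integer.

txdd1: all yes -> commit (commits=1)
tx83f: no from cobalt, alpha -> abort (commits=1)
txc90: all yes -> commit (commits=2)

Answer: 2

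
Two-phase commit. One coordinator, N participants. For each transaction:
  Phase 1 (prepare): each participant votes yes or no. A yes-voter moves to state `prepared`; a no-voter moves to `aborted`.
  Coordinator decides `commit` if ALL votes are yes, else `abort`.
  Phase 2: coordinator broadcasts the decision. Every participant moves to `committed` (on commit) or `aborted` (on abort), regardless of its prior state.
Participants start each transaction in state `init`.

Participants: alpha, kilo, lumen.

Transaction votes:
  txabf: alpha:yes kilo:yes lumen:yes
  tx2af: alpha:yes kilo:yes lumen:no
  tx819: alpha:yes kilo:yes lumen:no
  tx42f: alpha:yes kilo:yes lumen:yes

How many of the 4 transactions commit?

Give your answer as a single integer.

Answer: 2

Derivation:
txabf: all yes -> commit (commits=1)
tx2af: no from lumen -> abort (commits=1)
tx819: no from lumen -> abort (commits=1)
tx42f: all yes -> commit (commits=2)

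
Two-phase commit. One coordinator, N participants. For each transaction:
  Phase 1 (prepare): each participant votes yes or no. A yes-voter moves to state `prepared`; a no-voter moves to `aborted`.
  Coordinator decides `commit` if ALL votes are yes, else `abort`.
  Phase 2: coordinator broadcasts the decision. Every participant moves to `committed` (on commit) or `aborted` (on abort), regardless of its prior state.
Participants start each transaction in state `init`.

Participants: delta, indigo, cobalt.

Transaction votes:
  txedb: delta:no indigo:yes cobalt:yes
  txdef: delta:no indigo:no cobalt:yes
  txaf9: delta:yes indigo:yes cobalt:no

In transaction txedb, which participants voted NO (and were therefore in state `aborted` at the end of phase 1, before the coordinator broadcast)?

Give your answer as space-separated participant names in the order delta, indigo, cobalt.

Txn txedb phase 1: delta no -> aborted; indigo yes -> prepared; cobalt yes -> prepared

Answer: delta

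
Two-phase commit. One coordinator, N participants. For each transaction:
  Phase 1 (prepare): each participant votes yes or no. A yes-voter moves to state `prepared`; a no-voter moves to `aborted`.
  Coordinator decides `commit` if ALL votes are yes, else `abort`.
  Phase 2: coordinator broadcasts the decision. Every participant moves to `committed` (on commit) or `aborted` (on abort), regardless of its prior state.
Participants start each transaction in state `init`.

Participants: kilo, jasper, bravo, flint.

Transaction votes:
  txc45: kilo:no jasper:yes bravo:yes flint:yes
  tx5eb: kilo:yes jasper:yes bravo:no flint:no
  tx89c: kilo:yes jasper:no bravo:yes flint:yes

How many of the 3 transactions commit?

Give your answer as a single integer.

Answer: 0

Derivation:
txc45: no from kilo -> abort (commits=0)
tx5eb: no from bravo, flint -> abort (commits=0)
tx89c: no from jasper -> abort (commits=0)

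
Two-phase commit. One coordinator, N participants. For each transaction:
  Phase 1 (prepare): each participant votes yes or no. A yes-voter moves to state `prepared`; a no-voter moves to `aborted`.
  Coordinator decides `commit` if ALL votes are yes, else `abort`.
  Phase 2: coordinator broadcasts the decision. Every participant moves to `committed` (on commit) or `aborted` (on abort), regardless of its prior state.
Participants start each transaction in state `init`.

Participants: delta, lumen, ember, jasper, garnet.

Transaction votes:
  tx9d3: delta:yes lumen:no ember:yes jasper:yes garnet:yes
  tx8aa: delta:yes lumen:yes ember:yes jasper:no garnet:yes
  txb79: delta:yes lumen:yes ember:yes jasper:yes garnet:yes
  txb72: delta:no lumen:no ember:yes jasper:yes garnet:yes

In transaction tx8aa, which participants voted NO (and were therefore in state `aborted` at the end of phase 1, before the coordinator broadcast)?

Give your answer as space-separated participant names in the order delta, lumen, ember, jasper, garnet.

Txn tx8aa phase 1: delta yes -> prepared; lumen yes -> prepared; ember yes -> prepared; jasper no -> aborted; garnet yes -> prepared

Answer: jasper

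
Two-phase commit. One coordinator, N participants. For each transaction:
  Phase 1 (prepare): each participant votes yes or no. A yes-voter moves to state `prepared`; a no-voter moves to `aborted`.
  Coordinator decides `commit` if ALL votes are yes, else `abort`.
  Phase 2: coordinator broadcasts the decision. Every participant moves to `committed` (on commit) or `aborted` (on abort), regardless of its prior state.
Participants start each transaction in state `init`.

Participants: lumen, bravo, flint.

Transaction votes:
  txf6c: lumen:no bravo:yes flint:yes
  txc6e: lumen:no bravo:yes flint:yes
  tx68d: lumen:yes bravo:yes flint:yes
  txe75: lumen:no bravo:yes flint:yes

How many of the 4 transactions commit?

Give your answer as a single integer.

Answer: 1

Derivation:
txf6c: no from lumen -> abort (commits=0)
txc6e: no from lumen -> abort (commits=0)
tx68d: all yes -> commit (commits=1)
txe75: no from lumen -> abort (commits=1)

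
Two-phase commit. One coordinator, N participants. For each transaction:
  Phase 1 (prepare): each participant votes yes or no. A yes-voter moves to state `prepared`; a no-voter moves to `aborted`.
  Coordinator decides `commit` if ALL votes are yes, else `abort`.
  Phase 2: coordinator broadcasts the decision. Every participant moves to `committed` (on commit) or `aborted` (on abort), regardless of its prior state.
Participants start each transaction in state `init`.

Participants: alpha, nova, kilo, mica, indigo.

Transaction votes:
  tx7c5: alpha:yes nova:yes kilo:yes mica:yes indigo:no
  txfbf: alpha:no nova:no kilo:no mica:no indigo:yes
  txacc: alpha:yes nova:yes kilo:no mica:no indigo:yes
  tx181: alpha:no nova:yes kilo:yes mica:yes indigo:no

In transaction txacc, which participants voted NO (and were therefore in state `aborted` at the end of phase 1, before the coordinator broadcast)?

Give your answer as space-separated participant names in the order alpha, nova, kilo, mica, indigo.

Answer: kilo mica

Derivation:
Txn txacc phase 1: alpha yes -> prepared; nova yes -> prepared; kilo no -> aborted; mica no -> aborted; indigo yes -> prepared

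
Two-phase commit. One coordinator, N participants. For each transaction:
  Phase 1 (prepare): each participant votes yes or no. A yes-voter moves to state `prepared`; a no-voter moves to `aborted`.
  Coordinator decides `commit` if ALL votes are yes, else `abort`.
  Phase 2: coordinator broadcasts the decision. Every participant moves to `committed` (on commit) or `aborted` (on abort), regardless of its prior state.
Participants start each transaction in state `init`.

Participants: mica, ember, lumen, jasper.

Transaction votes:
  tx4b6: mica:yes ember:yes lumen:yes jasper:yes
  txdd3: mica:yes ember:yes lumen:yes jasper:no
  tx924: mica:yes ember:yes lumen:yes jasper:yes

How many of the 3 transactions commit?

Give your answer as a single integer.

tx4b6: all yes -> commit (commits=1)
txdd3: no from jasper -> abort (commits=1)
tx924: all yes -> commit (commits=2)

Answer: 2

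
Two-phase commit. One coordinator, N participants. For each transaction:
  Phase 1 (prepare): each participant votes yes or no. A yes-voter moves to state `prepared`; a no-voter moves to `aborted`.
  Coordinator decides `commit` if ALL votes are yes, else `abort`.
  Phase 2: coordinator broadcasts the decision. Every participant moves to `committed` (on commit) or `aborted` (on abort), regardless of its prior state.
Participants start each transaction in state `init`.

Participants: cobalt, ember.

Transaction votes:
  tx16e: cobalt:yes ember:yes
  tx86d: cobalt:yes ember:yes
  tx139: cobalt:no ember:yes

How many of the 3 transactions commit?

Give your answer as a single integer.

Answer: 2

Derivation:
tx16e: all yes -> commit (commits=1)
tx86d: all yes -> commit (commits=2)
tx139: no from cobalt -> abort (commits=2)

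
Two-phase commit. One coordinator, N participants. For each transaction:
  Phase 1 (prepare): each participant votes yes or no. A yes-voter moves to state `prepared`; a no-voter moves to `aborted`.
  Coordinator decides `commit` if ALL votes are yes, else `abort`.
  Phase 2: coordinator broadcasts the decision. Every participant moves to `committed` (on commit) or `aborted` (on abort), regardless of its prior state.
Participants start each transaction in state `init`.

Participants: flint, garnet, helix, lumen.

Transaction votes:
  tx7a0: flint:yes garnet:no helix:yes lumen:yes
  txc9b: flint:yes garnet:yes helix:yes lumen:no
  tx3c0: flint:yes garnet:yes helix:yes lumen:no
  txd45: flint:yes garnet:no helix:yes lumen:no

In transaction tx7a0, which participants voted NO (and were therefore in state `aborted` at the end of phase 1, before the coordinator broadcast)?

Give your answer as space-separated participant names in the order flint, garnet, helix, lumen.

Answer: garnet

Derivation:
Txn tx7a0 phase 1: flint yes -> prepared; garnet no -> aborted; helix yes -> prepared; lumen yes -> prepared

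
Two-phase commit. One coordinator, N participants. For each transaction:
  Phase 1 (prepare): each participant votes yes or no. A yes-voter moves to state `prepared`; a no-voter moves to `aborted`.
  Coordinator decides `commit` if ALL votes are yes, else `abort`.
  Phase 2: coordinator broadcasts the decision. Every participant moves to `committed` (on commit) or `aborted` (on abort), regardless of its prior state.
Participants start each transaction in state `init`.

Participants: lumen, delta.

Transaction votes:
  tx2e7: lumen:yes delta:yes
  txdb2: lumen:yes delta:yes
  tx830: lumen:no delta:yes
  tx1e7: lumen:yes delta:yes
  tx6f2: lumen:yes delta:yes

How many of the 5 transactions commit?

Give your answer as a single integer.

tx2e7: all yes -> commit (commits=1)
txdb2: all yes -> commit (commits=2)
tx830: no from lumen -> abort (commits=2)
tx1e7: all yes -> commit (commits=3)
tx6f2: all yes -> commit (commits=4)

Answer: 4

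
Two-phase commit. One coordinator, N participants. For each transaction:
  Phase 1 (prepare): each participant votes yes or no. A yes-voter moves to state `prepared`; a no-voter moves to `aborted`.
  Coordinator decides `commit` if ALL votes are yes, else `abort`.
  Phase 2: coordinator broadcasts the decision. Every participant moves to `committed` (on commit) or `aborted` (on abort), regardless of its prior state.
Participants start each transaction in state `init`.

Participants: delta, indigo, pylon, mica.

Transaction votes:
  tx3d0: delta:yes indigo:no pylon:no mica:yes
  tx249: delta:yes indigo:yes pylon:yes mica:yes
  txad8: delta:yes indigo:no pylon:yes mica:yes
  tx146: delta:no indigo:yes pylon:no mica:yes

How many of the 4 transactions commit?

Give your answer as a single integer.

Answer: 1

Derivation:
tx3d0: no from indigo, pylon -> abort (commits=0)
tx249: all yes -> commit (commits=1)
txad8: no from indigo -> abort (commits=1)
tx146: no from delta, pylon -> abort (commits=1)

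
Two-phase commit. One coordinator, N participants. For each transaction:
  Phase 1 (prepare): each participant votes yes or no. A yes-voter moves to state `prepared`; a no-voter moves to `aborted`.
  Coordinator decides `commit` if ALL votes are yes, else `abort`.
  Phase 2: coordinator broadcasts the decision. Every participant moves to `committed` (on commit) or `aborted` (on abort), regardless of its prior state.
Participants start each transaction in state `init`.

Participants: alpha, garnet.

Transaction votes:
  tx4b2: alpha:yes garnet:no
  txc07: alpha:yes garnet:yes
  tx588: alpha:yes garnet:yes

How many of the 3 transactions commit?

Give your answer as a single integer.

Answer: 2

Derivation:
tx4b2: no from garnet -> abort (commits=0)
txc07: all yes -> commit (commits=1)
tx588: all yes -> commit (commits=2)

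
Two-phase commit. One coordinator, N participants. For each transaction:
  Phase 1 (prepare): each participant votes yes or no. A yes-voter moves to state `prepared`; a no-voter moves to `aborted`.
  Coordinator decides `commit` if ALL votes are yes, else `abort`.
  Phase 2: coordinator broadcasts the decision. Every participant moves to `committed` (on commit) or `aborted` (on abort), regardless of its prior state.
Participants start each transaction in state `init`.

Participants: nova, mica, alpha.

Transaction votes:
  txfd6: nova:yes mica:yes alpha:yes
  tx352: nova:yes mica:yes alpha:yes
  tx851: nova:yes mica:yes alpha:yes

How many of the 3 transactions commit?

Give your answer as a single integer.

txfd6: all yes -> commit (commits=1)
tx352: all yes -> commit (commits=2)
tx851: all yes -> commit (commits=3)

Answer: 3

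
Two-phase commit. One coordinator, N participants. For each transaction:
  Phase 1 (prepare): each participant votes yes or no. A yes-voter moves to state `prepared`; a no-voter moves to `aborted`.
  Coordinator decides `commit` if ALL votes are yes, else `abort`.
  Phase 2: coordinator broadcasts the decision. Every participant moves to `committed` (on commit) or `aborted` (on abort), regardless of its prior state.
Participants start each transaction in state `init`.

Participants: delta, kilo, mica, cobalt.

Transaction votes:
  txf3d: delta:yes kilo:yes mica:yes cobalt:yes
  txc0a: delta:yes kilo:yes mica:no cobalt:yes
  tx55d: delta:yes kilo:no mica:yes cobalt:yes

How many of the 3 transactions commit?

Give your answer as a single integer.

txf3d: all yes -> commit (commits=1)
txc0a: no from mica -> abort (commits=1)
tx55d: no from kilo -> abort (commits=1)

Answer: 1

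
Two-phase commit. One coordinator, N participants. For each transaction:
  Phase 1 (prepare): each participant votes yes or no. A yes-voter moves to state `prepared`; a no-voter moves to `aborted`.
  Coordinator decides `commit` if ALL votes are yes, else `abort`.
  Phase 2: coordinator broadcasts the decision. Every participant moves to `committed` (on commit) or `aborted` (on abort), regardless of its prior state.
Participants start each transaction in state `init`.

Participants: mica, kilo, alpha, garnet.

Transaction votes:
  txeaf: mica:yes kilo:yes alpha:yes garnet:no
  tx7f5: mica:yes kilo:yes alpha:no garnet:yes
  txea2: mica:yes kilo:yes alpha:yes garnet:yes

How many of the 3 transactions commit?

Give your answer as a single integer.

txeaf: no from garnet -> abort (commits=0)
tx7f5: no from alpha -> abort (commits=0)
txea2: all yes -> commit (commits=1)

Answer: 1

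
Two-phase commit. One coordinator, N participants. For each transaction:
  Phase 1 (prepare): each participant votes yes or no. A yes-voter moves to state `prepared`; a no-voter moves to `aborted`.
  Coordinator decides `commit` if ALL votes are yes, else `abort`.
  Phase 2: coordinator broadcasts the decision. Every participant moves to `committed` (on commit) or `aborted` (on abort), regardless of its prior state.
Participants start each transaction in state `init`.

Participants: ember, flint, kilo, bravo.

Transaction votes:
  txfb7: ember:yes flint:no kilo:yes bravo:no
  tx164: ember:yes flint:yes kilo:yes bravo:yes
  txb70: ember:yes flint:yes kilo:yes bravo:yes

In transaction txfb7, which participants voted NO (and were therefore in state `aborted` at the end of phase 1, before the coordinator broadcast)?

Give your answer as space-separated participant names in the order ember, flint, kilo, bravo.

Txn txfb7 phase 1: ember yes -> prepared; flint no -> aborted; kilo yes -> prepared; bravo no -> aborted

Answer: flint bravo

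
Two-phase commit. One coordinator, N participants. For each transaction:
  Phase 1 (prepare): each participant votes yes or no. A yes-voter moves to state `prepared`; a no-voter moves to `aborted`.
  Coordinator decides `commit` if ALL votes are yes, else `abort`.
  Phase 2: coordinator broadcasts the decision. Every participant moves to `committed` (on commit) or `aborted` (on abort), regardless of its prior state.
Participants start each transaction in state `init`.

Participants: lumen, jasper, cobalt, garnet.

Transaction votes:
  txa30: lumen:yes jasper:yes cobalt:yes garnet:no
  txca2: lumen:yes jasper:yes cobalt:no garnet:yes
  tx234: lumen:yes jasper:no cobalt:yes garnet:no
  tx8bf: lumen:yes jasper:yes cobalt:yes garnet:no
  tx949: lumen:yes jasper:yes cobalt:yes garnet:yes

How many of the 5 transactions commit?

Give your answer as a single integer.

Answer: 1

Derivation:
txa30: no from garnet -> abort (commits=0)
txca2: no from cobalt -> abort (commits=0)
tx234: no from jasper, garnet -> abort (commits=0)
tx8bf: no from garnet -> abort (commits=0)
tx949: all yes -> commit (commits=1)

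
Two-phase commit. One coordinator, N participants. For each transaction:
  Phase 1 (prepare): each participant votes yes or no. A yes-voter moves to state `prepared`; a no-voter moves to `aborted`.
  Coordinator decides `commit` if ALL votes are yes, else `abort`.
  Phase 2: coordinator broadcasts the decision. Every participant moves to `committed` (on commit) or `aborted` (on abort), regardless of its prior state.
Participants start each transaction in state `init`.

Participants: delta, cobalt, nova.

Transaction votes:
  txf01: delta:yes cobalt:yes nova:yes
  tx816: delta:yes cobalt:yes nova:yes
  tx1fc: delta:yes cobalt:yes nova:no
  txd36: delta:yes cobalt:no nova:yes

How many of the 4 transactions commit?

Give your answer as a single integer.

Answer: 2

Derivation:
txf01: all yes -> commit (commits=1)
tx816: all yes -> commit (commits=2)
tx1fc: no from nova -> abort (commits=2)
txd36: no from cobalt -> abort (commits=2)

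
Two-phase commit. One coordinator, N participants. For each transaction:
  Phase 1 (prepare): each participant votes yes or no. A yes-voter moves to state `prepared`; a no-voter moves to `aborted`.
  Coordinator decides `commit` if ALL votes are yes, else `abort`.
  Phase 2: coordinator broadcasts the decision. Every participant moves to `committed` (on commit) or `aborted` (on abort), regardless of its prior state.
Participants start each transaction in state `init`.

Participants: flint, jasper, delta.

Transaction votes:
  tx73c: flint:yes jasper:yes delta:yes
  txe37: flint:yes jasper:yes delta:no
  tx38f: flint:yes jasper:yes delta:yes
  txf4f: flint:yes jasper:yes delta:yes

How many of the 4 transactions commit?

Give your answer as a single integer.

tx73c: all yes -> commit (commits=1)
txe37: no from delta -> abort (commits=1)
tx38f: all yes -> commit (commits=2)
txf4f: all yes -> commit (commits=3)

Answer: 3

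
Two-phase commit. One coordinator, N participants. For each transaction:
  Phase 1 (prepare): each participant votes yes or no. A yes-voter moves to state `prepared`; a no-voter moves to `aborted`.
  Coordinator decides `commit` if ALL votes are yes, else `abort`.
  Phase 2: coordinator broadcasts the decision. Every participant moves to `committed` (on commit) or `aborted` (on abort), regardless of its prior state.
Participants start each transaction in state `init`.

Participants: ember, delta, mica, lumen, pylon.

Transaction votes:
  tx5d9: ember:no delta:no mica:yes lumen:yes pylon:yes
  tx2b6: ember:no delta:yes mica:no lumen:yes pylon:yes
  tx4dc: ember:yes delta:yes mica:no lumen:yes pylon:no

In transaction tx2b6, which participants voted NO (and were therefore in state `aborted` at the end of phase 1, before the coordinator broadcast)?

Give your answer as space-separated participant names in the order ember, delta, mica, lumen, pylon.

Txn tx2b6 phase 1: ember no -> aborted; delta yes -> prepared; mica no -> aborted; lumen yes -> prepared; pylon yes -> prepared

Answer: ember mica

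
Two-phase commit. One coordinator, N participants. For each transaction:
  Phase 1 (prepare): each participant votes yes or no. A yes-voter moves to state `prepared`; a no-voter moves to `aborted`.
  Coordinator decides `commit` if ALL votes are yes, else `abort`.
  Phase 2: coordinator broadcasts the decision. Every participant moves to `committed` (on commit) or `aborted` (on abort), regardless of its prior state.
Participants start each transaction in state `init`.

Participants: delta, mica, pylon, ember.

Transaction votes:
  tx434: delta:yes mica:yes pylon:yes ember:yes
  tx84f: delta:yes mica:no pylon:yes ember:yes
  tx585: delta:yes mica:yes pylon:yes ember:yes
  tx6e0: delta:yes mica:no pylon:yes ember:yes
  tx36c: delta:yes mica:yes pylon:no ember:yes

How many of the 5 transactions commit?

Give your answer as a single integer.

Answer: 2

Derivation:
tx434: all yes -> commit (commits=1)
tx84f: no from mica -> abort (commits=1)
tx585: all yes -> commit (commits=2)
tx6e0: no from mica -> abort (commits=2)
tx36c: no from pylon -> abort (commits=2)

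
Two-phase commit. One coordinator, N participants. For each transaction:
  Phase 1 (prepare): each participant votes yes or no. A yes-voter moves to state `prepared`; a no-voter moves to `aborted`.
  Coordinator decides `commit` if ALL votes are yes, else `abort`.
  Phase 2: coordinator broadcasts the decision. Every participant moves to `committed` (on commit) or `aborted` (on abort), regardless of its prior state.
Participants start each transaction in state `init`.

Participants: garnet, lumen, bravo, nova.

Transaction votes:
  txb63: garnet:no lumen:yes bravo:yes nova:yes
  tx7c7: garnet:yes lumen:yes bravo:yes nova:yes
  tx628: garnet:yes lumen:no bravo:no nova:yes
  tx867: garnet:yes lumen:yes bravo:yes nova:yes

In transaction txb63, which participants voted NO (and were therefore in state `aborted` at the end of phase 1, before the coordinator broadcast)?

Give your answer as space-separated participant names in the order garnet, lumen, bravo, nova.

Answer: garnet

Derivation:
Txn txb63 phase 1: garnet no -> aborted; lumen yes -> prepared; bravo yes -> prepared; nova yes -> prepared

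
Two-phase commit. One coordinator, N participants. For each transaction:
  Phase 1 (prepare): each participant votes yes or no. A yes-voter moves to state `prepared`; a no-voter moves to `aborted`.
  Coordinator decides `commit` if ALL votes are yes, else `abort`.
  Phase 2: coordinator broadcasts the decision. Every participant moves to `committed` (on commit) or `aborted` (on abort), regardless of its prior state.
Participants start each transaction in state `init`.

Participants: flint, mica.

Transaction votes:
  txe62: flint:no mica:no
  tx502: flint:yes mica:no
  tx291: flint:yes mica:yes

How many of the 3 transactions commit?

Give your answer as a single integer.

txe62: no from flint, mica -> abort (commits=0)
tx502: no from mica -> abort (commits=0)
tx291: all yes -> commit (commits=1)

Answer: 1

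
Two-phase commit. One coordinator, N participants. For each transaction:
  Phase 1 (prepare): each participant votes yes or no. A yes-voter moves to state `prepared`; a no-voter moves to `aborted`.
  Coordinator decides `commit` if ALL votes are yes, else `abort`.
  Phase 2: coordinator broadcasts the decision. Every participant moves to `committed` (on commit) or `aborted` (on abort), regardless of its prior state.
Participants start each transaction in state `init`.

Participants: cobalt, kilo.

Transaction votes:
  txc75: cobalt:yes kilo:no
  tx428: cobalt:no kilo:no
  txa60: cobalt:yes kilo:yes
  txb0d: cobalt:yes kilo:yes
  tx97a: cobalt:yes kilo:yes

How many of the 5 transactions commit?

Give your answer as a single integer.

txc75: no from kilo -> abort (commits=0)
tx428: no from cobalt, kilo -> abort (commits=0)
txa60: all yes -> commit (commits=1)
txb0d: all yes -> commit (commits=2)
tx97a: all yes -> commit (commits=3)

Answer: 3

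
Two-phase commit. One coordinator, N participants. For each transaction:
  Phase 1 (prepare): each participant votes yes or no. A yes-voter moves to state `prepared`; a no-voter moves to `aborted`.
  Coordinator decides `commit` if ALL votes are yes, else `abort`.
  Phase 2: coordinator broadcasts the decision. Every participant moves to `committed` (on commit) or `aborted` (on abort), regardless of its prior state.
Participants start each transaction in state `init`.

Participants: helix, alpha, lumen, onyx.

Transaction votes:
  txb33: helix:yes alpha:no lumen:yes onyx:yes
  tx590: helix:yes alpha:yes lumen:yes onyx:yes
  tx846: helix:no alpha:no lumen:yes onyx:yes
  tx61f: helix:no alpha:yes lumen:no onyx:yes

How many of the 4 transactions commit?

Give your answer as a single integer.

Answer: 1

Derivation:
txb33: no from alpha -> abort (commits=0)
tx590: all yes -> commit (commits=1)
tx846: no from helix, alpha -> abort (commits=1)
tx61f: no from helix, lumen -> abort (commits=1)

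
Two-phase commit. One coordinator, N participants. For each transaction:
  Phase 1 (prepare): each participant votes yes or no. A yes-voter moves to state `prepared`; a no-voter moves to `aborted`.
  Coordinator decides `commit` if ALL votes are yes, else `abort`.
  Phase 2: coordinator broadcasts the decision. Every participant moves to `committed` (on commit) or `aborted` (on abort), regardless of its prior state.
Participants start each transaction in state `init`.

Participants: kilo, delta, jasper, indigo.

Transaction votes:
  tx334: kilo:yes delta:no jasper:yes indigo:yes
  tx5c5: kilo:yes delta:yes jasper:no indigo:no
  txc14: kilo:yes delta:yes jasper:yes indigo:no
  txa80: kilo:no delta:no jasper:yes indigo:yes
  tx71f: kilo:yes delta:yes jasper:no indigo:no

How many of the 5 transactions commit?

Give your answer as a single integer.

Answer: 0

Derivation:
tx334: no from delta -> abort (commits=0)
tx5c5: no from jasper, indigo -> abort (commits=0)
txc14: no from indigo -> abort (commits=0)
txa80: no from kilo, delta -> abort (commits=0)
tx71f: no from jasper, indigo -> abort (commits=0)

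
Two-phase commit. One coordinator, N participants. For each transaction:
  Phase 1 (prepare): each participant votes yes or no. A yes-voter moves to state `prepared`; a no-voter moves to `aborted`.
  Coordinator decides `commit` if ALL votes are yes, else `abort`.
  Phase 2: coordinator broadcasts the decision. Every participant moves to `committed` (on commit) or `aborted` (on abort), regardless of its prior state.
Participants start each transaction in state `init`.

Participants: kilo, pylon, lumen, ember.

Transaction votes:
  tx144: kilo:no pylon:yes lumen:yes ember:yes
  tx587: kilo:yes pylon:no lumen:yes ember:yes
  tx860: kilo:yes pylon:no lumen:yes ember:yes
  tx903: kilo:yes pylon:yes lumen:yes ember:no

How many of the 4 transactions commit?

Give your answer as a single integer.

Answer: 0

Derivation:
tx144: no from kilo -> abort (commits=0)
tx587: no from pylon -> abort (commits=0)
tx860: no from pylon -> abort (commits=0)
tx903: no from ember -> abort (commits=0)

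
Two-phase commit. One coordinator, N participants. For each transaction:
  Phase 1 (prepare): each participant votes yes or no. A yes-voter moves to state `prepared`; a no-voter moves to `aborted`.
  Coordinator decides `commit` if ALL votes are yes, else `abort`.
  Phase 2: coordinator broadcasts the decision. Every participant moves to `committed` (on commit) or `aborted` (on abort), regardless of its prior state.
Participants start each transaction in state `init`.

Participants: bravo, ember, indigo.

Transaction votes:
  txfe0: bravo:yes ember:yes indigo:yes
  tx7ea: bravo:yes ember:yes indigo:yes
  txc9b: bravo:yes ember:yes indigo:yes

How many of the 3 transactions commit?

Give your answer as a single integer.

Answer: 3

Derivation:
txfe0: all yes -> commit (commits=1)
tx7ea: all yes -> commit (commits=2)
txc9b: all yes -> commit (commits=3)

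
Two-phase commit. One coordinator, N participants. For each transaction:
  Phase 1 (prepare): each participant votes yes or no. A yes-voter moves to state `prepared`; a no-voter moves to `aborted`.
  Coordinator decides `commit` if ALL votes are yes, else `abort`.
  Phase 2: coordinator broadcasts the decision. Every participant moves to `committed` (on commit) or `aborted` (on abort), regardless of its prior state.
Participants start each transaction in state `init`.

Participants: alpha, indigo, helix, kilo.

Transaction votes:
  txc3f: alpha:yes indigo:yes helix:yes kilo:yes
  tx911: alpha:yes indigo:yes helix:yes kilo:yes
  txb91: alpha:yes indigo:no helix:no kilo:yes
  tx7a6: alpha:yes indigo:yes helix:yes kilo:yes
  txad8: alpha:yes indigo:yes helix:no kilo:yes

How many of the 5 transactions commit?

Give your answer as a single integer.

txc3f: all yes -> commit (commits=1)
tx911: all yes -> commit (commits=2)
txb91: no from indigo, helix -> abort (commits=2)
tx7a6: all yes -> commit (commits=3)
txad8: no from helix -> abort (commits=3)

Answer: 3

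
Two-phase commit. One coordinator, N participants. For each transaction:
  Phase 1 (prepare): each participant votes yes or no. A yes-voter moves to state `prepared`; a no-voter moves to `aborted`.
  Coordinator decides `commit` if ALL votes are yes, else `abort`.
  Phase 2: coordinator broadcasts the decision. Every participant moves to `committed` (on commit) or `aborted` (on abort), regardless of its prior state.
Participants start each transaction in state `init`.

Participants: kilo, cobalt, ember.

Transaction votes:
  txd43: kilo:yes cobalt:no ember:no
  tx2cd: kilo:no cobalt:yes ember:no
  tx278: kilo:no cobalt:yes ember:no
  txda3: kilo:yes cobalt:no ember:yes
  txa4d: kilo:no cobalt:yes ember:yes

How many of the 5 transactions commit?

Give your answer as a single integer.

txd43: no from cobalt, ember -> abort (commits=0)
tx2cd: no from kilo, ember -> abort (commits=0)
tx278: no from kilo, ember -> abort (commits=0)
txda3: no from cobalt -> abort (commits=0)
txa4d: no from kilo -> abort (commits=0)

Answer: 0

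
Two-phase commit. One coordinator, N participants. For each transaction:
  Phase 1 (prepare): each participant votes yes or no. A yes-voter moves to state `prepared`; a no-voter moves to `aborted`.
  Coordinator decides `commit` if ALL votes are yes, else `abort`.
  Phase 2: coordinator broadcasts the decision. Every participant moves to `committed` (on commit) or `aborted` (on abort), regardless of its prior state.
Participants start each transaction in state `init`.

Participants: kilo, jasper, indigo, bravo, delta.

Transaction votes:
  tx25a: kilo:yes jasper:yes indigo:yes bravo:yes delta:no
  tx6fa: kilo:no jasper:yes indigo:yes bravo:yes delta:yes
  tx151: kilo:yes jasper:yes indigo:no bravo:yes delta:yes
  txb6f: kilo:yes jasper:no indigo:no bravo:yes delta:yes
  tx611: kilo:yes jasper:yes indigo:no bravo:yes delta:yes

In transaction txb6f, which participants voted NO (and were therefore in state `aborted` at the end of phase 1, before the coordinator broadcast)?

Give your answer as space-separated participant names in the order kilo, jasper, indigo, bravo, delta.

Answer: jasper indigo

Derivation:
Txn txb6f phase 1: kilo yes -> prepared; jasper no -> aborted; indigo no -> aborted; bravo yes -> prepared; delta yes -> prepared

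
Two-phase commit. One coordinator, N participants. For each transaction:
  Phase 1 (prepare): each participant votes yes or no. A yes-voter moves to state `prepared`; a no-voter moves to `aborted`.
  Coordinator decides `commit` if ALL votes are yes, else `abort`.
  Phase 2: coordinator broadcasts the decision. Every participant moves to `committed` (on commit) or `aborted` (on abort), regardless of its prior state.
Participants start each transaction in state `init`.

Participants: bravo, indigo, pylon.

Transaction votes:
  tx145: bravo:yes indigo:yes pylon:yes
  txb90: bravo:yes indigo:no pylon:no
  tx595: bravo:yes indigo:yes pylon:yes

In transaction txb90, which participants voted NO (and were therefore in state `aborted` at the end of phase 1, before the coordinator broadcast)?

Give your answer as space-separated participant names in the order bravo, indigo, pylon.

Txn txb90 phase 1: bravo yes -> prepared; indigo no -> aborted; pylon no -> aborted

Answer: indigo pylon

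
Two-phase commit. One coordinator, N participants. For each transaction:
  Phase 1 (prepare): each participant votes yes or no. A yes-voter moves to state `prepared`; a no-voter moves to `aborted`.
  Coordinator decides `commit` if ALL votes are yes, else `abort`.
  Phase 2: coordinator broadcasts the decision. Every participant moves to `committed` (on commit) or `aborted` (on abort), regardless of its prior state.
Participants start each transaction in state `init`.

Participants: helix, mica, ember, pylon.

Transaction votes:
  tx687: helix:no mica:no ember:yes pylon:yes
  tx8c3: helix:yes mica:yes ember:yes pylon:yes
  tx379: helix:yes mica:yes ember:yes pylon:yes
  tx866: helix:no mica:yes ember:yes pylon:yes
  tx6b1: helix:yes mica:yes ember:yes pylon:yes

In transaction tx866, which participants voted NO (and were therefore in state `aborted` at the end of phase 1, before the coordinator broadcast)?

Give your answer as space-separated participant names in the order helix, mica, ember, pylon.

Answer: helix

Derivation:
Txn tx866 phase 1: helix no -> aborted; mica yes -> prepared; ember yes -> prepared; pylon yes -> prepared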